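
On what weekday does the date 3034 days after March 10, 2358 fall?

Thursday

Mar 10, 2358 is a Monday.
3034 mod 7 = 3, so 3034 days after a Monday is Monday + 3 = Thursday.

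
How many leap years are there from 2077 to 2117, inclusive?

Multiples of 4 in [2077,2117]: 10.
Of those, multiples of 100: 1 (not leap unless ÷400).
Multiples of 400: 0.
Leap years = 10 − 1 + 0 = 9.

9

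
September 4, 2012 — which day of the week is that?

Tuesday

Doomsday rule: the anchor day for the 2000s is Tuesday. For year 12: 12÷12 = 1 r 0, and 0÷4 = 0, so 1+0+0 = 1.
Tuesday + 1 ≡ Wednesday — that's 2012's doomsday.
In September the doomsday date is Sep 5.
Sep 4 is 1 day before Sep 5; 1 mod 7 = 1, so Wednesday − 1 = Tuesday.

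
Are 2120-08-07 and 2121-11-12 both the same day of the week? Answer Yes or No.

From Aug 7, 2120 to Nov 12, 2121 is 462 days.
462 mod 7 = 0, so they are the same weekday.
(Aug 7, 2120 is a Wednesday; Nov 12, 2121 is a Wednesday.)

Yes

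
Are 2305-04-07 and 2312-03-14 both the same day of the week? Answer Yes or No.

No

From Apr 7, 2305 to Mar 14, 2312 is 2533 days.
2533 mod 7 = 6, so they are different weekdays.
(Apr 7, 2305 is a Friday; Mar 14, 2312 is a Thursday.)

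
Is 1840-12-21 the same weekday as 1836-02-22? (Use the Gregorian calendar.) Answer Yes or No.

From Feb 22, 1836 to Dec 21, 1840 is 1764 days.
1764 mod 7 = 0, so they are the same weekday.
(Feb 22, 1836 is a Monday; Dec 21, 1840 is a Monday.)

Yes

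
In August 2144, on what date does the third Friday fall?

August 21, 2144

August 1, 2144 is a Saturday.
The first Friday is therefore August 7 (6 days later).
The third Friday is 7 + 2×7 = August 21.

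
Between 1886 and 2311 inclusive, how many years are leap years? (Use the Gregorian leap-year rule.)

Multiples of 4 in [1886,2311]: 106.
Of those, multiples of 100: 5 (not leap unless ÷400).
Multiples of 400: 1.
Leap years = 106 − 5 + 1 = 102.

102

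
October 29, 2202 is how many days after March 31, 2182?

Mar 31, 2182 → Mar 31, 2183: 365 days.
Mar 31, 2183 → Mar 31, 2184: 366 days (Feb 29, 2184 is in that span).
Mar 31, 2184 → Mar 31, 2185: 365 days.
Mar 31, 2185 → Mar 31, 2186: 365 days.
Mar 31, 2186 → Mar 31, 2187: 365 days.
Mar 31, 2187 → Mar 31, 2188: 366 days (Feb 29, 2188 is in that span).
Mar 31, 2188 → Mar 31, 2189: 365 days.
Mar 31, 2189 → Mar 31, 2190: 365 days.
Mar 31, 2190 → Mar 31, 2191: 365 days.
Mar 31, 2191 → Mar 31, 2192: 366 days (Feb 29, 2192 is in that span).
Mar 31, 2192 → Mar 31, 2193: 365 days.
Mar 31, 2193 → Mar 31, 2194: 365 days.
Mar 31, 2194 → Mar 31, 2195: 365 days.
Mar 31, 2195 → Mar 31, 2196: 366 days (Feb 29, 2196 is in that span).
Mar 31, 2196 → Mar 31, 2197: 365 days.
Mar 31, 2197 → Mar 31, 2198: 365 days.
Mar 31, 2198 → Mar 31, 2199: 365 days.
Mar 31, 2199 → Mar 31, 2200: 365 days.
Mar 31, 2200 → Mar 31, 2201: 365 days.
Mar 31, 2201 → Mar 31, 2202: 365 days.
Mar 31, 2202 → Apr 30, 2202: 30 days (March has 31).
Apr 30, 2202 → May 30, 2202: 30 days (April has 30).
May 30, 2202 → Jun 30, 2202: 31 days (May has 31).
Jun 30, 2202 → Jul 30, 2202: 30 days (June has 30).
Jul 30, 2202 → Aug 30, 2202: 31 days (July has 31).
Aug 30, 2202 → Sep 30, 2202: 31 days (August has 31).
Sep 30, 2202 → Oct 29, 2202: 29 days.
Total: 7516 days.

7516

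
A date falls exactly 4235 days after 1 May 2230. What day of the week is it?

Saturday

May 1, 2230 is a Saturday.
4235 mod 7 = 0, so 4235 days after a Saturday is Saturday + 0 = Saturday.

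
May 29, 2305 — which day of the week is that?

Doomsday rule: the anchor day for the 2300s is Wednesday. For year 05: 5÷12 = 0 r 5, and 5÷4 = 1, so 0+5+1 = 6.
Wednesday + 6 ≡ Tuesday — that's 2305's doomsday.
In May the doomsday date is May 9.
May 29 is 20 days after May 9; 20 mod 7 = 6, so Tuesday + 6 = Monday.

Monday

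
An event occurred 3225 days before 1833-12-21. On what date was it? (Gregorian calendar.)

February 21, 1825

−365 (one year) → Dec 21, 1832 (2860 left).
−366 (one year; includes Feb 29, 1832) → Dec 21, 1831 (2494 left).
−365 (one year) → Dec 21, 1830 (2129 left).
−365 (one year) → Dec 21, 1829 (1764 left).
−365 (one year) → Dec 21, 1828 (1399 left).
−366 (one year; includes Feb 29, 1828) → Dec 21, 1827 (1033 left).
−365 (one year) → Dec 21, 1826 (668 left).
−365 (one year) → Dec 21, 1825 (303 left).
−21 → Nov 30, 1825 (end of Nov, 30 days; 282 left).
−30 → Oct 31, 1825 (end of Oct, 31 days; 252 left).
−31 → Sep 30, 1825 (end of Sep, 30 days; 221 left).
−30 → Aug 31, 1825 (end of Aug, 31 days; 191 left).
−31 → Jul 31, 1825 (end of Jul, 31 days; 160 left).
−31 → Jun 30, 1825 (end of Jun, 30 days; 129 left).
−30 → May 31, 1825 (end of May, 31 days; 99 left).
−31 → Apr 30, 1825 (end of Apr, 30 days; 68 left).
−30 → Mar 31, 1825 (end of Mar, 31 days; 38 left).
−31 → Feb 28, 1825 (end of Feb, 28 days; 7 left).
−7 → Feb 21, 1825.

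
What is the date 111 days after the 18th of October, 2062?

Oct has 31 days: +14 → Nov 1, 2062 (97 left).
Nov has 30 days: +30 → Dec 1, 2062 (67 left).
Dec has 31 days: +31 → Jan 1, 2063 (36 left).
Jan has 31 days: +31 → Feb 1, 2063 (5 left).
+5 → Feb 6, 2063.

February 6, 2063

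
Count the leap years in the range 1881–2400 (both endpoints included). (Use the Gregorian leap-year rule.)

126

Multiples of 4 in [1881,2400]: 130.
Of those, multiples of 100: 6 (not leap unless ÷400).
Multiples of 400: 2.
Leap years = 130 − 6 + 2 = 126.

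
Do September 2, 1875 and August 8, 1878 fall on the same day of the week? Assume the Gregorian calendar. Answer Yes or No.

From Sep 2, 1875 to Aug 8, 1878 is 1071 days.
1071 mod 7 = 0, so they are the same weekday.
(Sep 2, 1875 is a Thursday; Aug 8, 1878 is a Thursday.)

Yes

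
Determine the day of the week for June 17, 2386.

Tuesday

Doomsday rule: the anchor day for the 2300s is Wednesday. For year 86: 86÷12 = 7 r 2, and 2÷4 = 0, so 7+2+0 = 9.
Wednesday + 9 ≡ Friday — that's 2386's doomsday.
In June the doomsday date is Jun 6.
Jun 17 is 11 days after Jun 6; 11 mod 7 = 4, so Friday + 4 = Tuesday.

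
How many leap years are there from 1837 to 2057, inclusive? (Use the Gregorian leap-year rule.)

54

Multiples of 4 in [1837,2057]: 55.
Of those, multiples of 100: 2 (not leap unless ÷400).
Multiples of 400: 1.
Leap years = 55 − 2 + 1 = 54.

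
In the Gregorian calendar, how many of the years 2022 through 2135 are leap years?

27

Multiples of 4 in [2022,2135]: 28.
Of those, multiples of 100: 1 (not leap unless ÷400).
Multiples of 400: 0.
Leap years = 28 − 1 + 0 = 27.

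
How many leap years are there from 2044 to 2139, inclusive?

Multiples of 4 in [2044,2139]: 24.
Of those, multiples of 100: 1 (not leap unless ÷400).
Multiples of 400: 0.
Leap years = 24 − 1 + 0 = 23.

23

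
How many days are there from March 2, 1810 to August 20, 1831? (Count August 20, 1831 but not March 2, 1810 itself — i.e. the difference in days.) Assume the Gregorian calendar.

7841

Mar 2, 1810 → Mar 2, 1811: 365 days.
Mar 2, 1811 → Mar 2, 1812: 366 days (Feb 29, 1812 is in that span).
Mar 2, 1812 → Mar 2, 1813: 365 days.
Mar 2, 1813 → Mar 2, 1814: 365 days.
Mar 2, 1814 → Mar 2, 1815: 365 days.
Mar 2, 1815 → Mar 2, 1816: 366 days (Feb 29, 1816 is in that span).
Mar 2, 1816 → Mar 2, 1817: 365 days.
Mar 2, 1817 → Mar 2, 1818: 365 days.
Mar 2, 1818 → Mar 2, 1819: 365 days.
Mar 2, 1819 → Mar 2, 1820: 366 days (Feb 29, 1820 is in that span).
Mar 2, 1820 → Mar 2, 1821: 365 days.
Mar 2, 1821 → Mar 2, 1822: 365 days.
Mar 2, 1822 → Mar 2, 1823: 365 days.
Mar 2, 1823 → Mar 2, 1824: 366 days (Feb 29, 1824 is in that span).
Mar 2, 1824 → Mar 2, 1825: 365 days.
Mar 2, 1825 → Mar 2, 1826: 365 days.
Mar 2, 1826 → Mar 2, 1827: 365 days.
Mar 2, 1827 → Mar 2, 1828: 366 days (Feb 29, 1828 is in that span).
Mar 2, 1828 → Mar 2, 1829: 365 days.
Mar 2, 1829 → Mar 2, 1830: 365 days.
Mar 2, 1830 → Mar 2, 1831: 365 days.
Mar 2, 1831 → Apr 2, 1831: 31 days (March has 31).
Apr 2, 1831 → May 2, 1831: 30 days (April has 30).
May 2, 1831 → Jun 2, 1831: 31 days (May has 31).
Jun 2, 1831 → Jul 2, 1831: 30 days (June has 30).
Jul 2, 1831 → Aug 2, 1831: 31 days (July has 31).
Aug 2, 1831 → Aug 20, 1831: 18 days.
Total: 7841 days.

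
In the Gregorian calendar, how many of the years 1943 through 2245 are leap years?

74

Multiples of 4 in [1943,2245]: 76.
Of those, multiples of 100: 3 (not leap unless ÷400).
Multiples of 400: 1.
Leap years = 76 − 3 + 1 = 74.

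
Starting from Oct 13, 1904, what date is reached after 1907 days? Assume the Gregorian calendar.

+365 (one year) → Oct 13, 1905 (1542 left).
+365 (one year) → Oct 13, 1906 (1177 left).
+365 (one year) → Oct 13, 1907 (812 left).
+366 (one year; includes Feb 29, 1908) → Oct 13, 1908 (446 left).
+365 (one year) → Oct 13, 1909 (81 left).
Oct has 31 days: +19 → Nov 1, 1909 (62 left).
Nov has 30 days: +30 → Dec 1, 1909 (32 left).
Dec has 31 days: +31 → Jan 1, 1910 (1 left).
+1 → Jan 2, 1910.

January 2, 1910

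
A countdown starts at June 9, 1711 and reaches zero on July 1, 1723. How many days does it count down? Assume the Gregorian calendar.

Jun 9, 1711 → Jun 9, 1712: 366 days (Feb 29, 1712 is in that span).
Jun 9, 1712 → Jun 9, 1713: 365 days.
Jun 9, 1713 → Jun 9, 1714: 365 days.
Jun 9, 1714 → Jun 9, 1715: 365 days.
Jun 9, 1715 → Jun 9, 1716: 366 days (Feb 29, 1716 is in that span).
Jun 9, 1716 → Jun 9, 1717: 365 days.
Jun 9, 1717 → Jun 9, 1718: 365 days.
Jun 9, 1718 → Jun 9, 1719: 365 days.
Jun 9, 1719 → Jun 9, 1720: 366 days (Feb 29, 1720 is in that span).
Jun 9, 1720 → Jun 9, 1721: 365 days.
Jun 9, 1721 → Jun 9, 1722: 365 days.
Jun 9, 1722 → Jul 9, 1722: 30 days (June has 30).
Jul 9, 1722 → Aug 9, 1722: 31 days (July has 31).
Aug 9, 1722 → Sep 9, 1722: 31 days (August has 31).
Sep 9, 1722 → Oct 9, 1722: 30 days (September has 30).
Oct 9, 1722 → Nov 9, 1722: 31 days (October has 31).
Nov 9, 1722 → Dec 9, 1722: 30 days (November has 30).
Dec 9, 1722 → Jan 9, 1723: 31 days (December has 31).
Jan 9, 1723 → Feb 9, 1723: 31 days (January has 31).
Feb 9, 1723 → Mar 9, 1723: 28 days (February has 28).
Mar 9, 1723 → Apr 9, 1723: 31 days (March has 31).
Apr 9, 1723 → May 9, 1723: 30 days (April has 30).
May 9, 1723 → Jun 9, 1723: 31 days (May has 31).
Jun 9, 1723 → Jul 1, 1723: 22 days.
Total: 4405 days.

4405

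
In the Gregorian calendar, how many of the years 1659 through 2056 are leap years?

Multiples of 4 in [1659,2056]: 100.
Of those, multiples of 100: 4 (not leap unless ÷400).
Multiples of 400: 1.
Leap years = 100 − 4 + 1 = 97.

97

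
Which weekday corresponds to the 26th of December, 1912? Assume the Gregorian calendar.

January 1, 1912 is a Monday.
Jan 1, 1912 → Feb 1, 1912: 31 days (January has 31).
Feb 1, 1912 → Mar 1, 1912: 29 days (February has 29).
Mar 1, 1912 → Apr 1, 1912: 31 days (March has 31).
Apr 1, 1912 → May 1, 1912: 30 days (April has 30).
May 1, 1912 → Jun 1, 1912: 31 days (May has 31).
Jun 1, 1912 → Jul 1, 1912: 30 days (June has 30).
Jul 1, 1912 → Aug 1, 1912: 31 days (July has 31).
Aug 1, 1912 → Sep 1, 1912: 31 days (August has 31).
Sep 1, 1912 → Oct 1, 1912: 30 days (September has 30).
Oct 1, 1912 → Nov 1, 1912: 31 days (October has 31).
Nov 1, 1912 → Dec 1, 1912: 30 days (November has 30).
Dec 1, 1912 → Dec 26, 1912: 25 days.
Total: 360 days.
360 mod 7 = 3, so Monday + 3 = Thursday.

Thursday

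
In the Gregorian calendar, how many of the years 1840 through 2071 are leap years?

Multiples of 4 in [1840,2071]: 58.
Of those, multiples of 100: 2 (not leap unless ÷400).
Multiples of 400: 1.
Leap years = 58 − 2 + 1 = 57.

57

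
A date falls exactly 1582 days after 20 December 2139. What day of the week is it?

Dec 20, 2139 is a Sunday.
1582 mod 7 = 0, so 1582 days after a Sunday is Sunday + 0 = Sunday.

Sunday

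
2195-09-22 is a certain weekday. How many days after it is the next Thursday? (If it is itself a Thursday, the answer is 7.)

2

Sep 22, 2195 is a Tuesday.
From Tuesday to the next Thursday is 2 days.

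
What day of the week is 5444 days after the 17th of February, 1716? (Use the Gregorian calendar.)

Saturday

Feb 17, 1716 is a Monday.
5444 mod 7 = 5, so 5444 days after a Monday is Monday + 5 = Saturday.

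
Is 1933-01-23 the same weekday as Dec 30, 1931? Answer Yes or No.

No

From Dec 30, 1931 to Jan 23, 1933 is 390 days.
390 mod 7 = 5, so they are different weekdays.
(Dec 30, 1931 is a Wednesday; Jan 23, 1933 is a Monday.)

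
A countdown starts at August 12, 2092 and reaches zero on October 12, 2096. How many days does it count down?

Aug 12, 2092 → Aug 12, 2093: 365 days.
Aug 12, 2093 → Aug 12, 2094: 365 days.
Aug 12, 2094 → Aug 12, 2095: 365 days.
Aug 12, 2095 → Aug 12, 2096: 366 days (Feb 29, 2096 is in that span).
Aug 12, 2096 → Sep 12, 2096: 31 days (August has 31).
Sep 12, 2096 → Oct 12, 2096: 30 days.
Total: 1522 days.

1522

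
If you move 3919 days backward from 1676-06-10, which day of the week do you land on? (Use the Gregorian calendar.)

Jun 10, 1676 is a Wednesday.
3919 mod 7 = 6, so 3919 days before a Wednesday is Wednesday − 6 = Thursday.

Thursday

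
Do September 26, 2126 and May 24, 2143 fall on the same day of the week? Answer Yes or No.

From Sep 26, 2126 to May 24, 2143 is 6084 days.
6084 mod 7 = 1, so they are different weekdays.
(Sep 26, 2126 is a Thursday; May 24, 2143 is a Friday.)

No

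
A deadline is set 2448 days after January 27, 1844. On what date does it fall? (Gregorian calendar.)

October 10, 1850

+366 (one year; includes Feb 29, 1844) → Jan 27, 1845 (2082 left).
+365 (one year) → Jan 27, 1846 (1717 left).
+365 (one year) → Jan 27, 1847 (1352 left).
+365 (one year) → Jan 27, 1848 (987 left).
+366 (one year; includes Feb 29, 1848) → Jan 27, 1849 (621 left).
+365 (one year) → Jan 27, 1850 (256 left).
Jan has 31 days: +5 → Feb 1, 1850 (251 left).
Feb has 28 days: +28 → Mar 1, 1850 (223 left).
Mar has 31 days: +31 → Apr 1, 1850 (192 left).
Apr has 30 days: +30 → May 1, 1850 (162 left).
May has 31 days: +31 → Jun 1, 1850 (131 left).
Jun has 30 days: +30 → Jul 1, 1850 (101 left).
Jul has 31 days: +31 → Aug 1, 1850 (70 left).
Aug has 31 days: +31 → Sep 1, 1850 (39 left).
Sep has 30 days: +30 → Oct 1, 1850 (9 left).
+9 → Oct 10, 1850.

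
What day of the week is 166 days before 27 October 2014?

Wednesday

First find the weekday of Oct 27, 2014. Doomsday rule: the anchor day for the 2000s is Tuesday. For year 14: 14÷12 = 1 r 2, and 2÷4 = 0, so 1+2+0 = 3.
Tuesday + 3 ≡ Friday — that's 2014's doomsday.
In October the doomsday date is Oct 10.
Oct 27 is 17 days after Oct 10; 17 mod 7 = 3, so Friday + 3 = Monday.
166 mod 7 = 5, so 166 days before a Monday is Monday − 5 = Wednesday.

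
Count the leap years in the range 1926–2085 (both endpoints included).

Multiples of 4 in [1926,2085]: 40.
Of those, multiples of 100: 1 (not leap unless ÷400).
Multiples of 400: 1.
Leap years = 40 − 1 + 1 = 40.

40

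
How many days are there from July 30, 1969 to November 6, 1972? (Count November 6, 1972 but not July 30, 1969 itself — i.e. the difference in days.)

Jul 30, 1969 → Jul 30, 1970: 365 days.
Jul 30, 1970 → Jul 30, 1971: 365 days.
Jul 30, 1971 → Jul 30, 1972: 366 days (Feb 29, 1972 is in that span).
Jul 30, 1972 → Aug 30, 1972: 31 days (July has 31).
Aug 30, 1972 → Sep 30, 1972: 31 days (August has 31).
Sep 30, 1972 → Oct 30, 1972: 30 days (September has 30).
Oct 30, 1972 → Nov 6, 1972: 7 days.
Total: 1195 days.

1195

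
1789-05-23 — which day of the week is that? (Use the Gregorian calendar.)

Saturday

Doomsday rule: the anchor day for the 1700s is Sunday. For year 89: 89÷12 = 7 r 5, and 5÷4 = 1, so 7+5+1 = 13.
Sunday + 13 ≡ Saturday — that's 1789's doomsday.
In May the doomsday date is May 9.
May 23 is 14 days after May 9; 14 mod 7 = 0, so Saturday + 0 = Saturday.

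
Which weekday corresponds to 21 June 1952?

Saturday

Doomsday rule: the anchor day for the 1900s is Wednesday. For year 52: 52÷12 = 4 r 4, and 4÷4 = 1, so 4+4+1 = 9.
Wednesday + 9 ≡ Friday — that's 1952's doomsday.
In June the doomsday date is Jun 6.
Jun 21 is 15 days after Jun 6; 15 mod 7 = 1, so Friday + 1 = Saturday.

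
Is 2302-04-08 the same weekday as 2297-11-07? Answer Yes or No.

From Nov 7, 2297 to Apr 8, 2302 is 1612 days.
1612 mod 7 = 2, so they are different weekdays.
(Nov 7, 2297 is a Sunday; Apr 8, 2302 is a Tuesday.)

No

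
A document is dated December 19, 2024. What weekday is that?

Doomsday rule: the anchor day for the 2000s is Tuesday. For year 24: 24÷12 = 2 r 0, and 0÷4 = 0, so 2+0+0 = 2.
Tuesday + 2 ≡ Thursday — that's 2024's doomsday.
In December the doomsday date is Dec 12.
Dec 19 is 7 days after Dec 12; 7 mod 7 = 0, so Thursday + 0 = Thursday.

Thursday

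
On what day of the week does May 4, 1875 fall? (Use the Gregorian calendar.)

Doomsday rule: the anchor day for the 1800s is Friday. For year 75: 75÷12 = 6 r 3, and 3÷4 = 0, so 6+3+0 = 9.
Friday + 9 ≡ Sunday — that's 1875's doomsday.
In May the doomsday date is May 9.
May 4 is 5 days before May 9; 5 mod 7 = 5, so Sunday − 5 = Tuesday.

Tuesday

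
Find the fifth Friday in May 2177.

May 30, 2177

May 1, 2177 is a Thursday.
The first Friday is therefore May 2 (1 days later).
The fifth Friday is 2 + 4×7 = May 30.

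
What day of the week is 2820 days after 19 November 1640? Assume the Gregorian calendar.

First find the weekday of Nov 19, 1640. Doomsday rule: the anchor day for the 1600s is Tuesday. For year 40: 40÷12 = 3 r 4, and 4÷4 = 1, so 3+4+1 = 8.
Tuesday + 8 ≡ Wednesday — that's 1640's doomsday.
In November the doomsday date is Nov 7.
Nov 19 is 12 days after Nov 7; 12 mod 7 = 5, so Wednesday + 5 = Monday.
2820 mod 7 = 6, so 2820 days after a Monday is Monday + 6 = Sunday.

Sunday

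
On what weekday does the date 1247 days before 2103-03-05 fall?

Sunday

First find the weekday of Mar 5, 2103. Doomsday rule: the anchor day for the 2100s is Sunday. For year 03: 3÷12 = 0 r 3, and 3÷4 = 0, so 0+3+0 = 3.
Sunday + 3 ≡ Wednesday — that's 2103's doomsday.
In March the doomsday date is Mar 14.
Mar 5 is 9 days before Mar 14; 9 mod 7 = 2, so Wednesday − 2 = Monday.
1247 mod 7 = 1, so 1247 days before a Monday is Monday − 1 = Sunday.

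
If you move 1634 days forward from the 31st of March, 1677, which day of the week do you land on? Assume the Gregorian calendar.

Saturday

Mar 31, 1677 is a Wednesday.
1634 mod 7 = 3, so 1634 days after a Wednesday is Wednesday + 3 = Saturday.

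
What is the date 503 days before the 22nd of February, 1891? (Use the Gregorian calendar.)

−365 (one year) → Feb 22, 1890 (138 left).
−22 → Jan 31, 1890 (end of Jan, 31 days; 116 left).
−31 → Dec 31, 1889 (end of Dec, 31 days; 85 left).
−31 → Nov 30, 1889 (end of Nov, 30 days; 54 left).
−30 → Oct 31, 1889 (end of Oct, 31 days; 24 left).
−24 → Oct 7, 1889.

October 7, 1889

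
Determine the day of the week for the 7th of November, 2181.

Doomsday rule: the anchor day for the 2100s is Sunday. For year 81: 81÷12 = 6 r 9, and 9÷4 = 2, so 6+9+2 = 17.
Sunday + 17 ≡ Wednesday — that's 2181's doomsday.
In November the doomsday date is Nov 7.
Nov 7 is the doomsday itself: Wednesday.

Wednesday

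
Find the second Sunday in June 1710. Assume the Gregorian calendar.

June 1, 1710 is a Sunday.
The first Sunday is therefore June 1 (same day).
The second Sunday is 1 + 1×7 = June 8.

June 8, 1710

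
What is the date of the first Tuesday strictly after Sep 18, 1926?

September 21, 1926

Sep 18, 1926 is a Saturday.
From Saturday to the next Tuesday is 3 days.
Sep 18, 1926 + 3 = Sep 21, 1926.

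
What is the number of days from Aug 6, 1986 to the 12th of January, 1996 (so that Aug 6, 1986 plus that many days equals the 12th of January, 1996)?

3446

Aug 6, 1986 → Aug 6, 1987: 365 days.
Aug 6, 1987 → Aug 6, 1988: 366 days (Feb 29, 1988 is in that span).
Aug 6, 1988 → Aug 6, 1989: 365 days.
Aug 6, 1989 → Aug 6, 1990: 365 days.
Aug 6, 1990 → Aug 6, 1991: 365 days.
Aug 6, 1991 → Aug 6, 1992: 366 days (Feb 29, 1992 is in that span).
Aug 6, 1992 → Aug 6, 1993: 365 days.
Aug 6, 1993 → Aug 6, 1994: 365 days.
Aug 6, 1994 → Aug 6, 1995: 365 days.
Aug 6, 1995 → Sep 6, 1995: 31 days (August has 31).
Sep 6, 1995 → Oct 6, 1995: 30 days (September has 30).
Oct 6, 1995 → Nov 6, 1995: 31 days (October has 31).
Nov 6, 1995 → Dec 6, 1995: 30 days (November has 30).
Dec 6, 1995 → Jan 6, 1996: 31 days (December has 31).
Jan 6, 1996 → Jan 12, 1996: 6 days.
Total: 3446 days.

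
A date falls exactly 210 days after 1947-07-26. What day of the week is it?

Saturday

First find the weekday of Jul 26, 1947. Doomsday rule: the anchor day for the 1900s is Wednesday. For year 47: 47÷12 = 3 r 11, and 11÷4 = 2, so 3+11+2 = 16.
Wednesday + 16 ≡ Friday — that's 1947's doomsday.
In July the doomsday date is Jul 11.
Jul 26 is 15 days after Jul 11; 15 mod 7 = 1, so Friday + 1 = Saturday.
210 mod 7 = 0, so 210 days after a Saturday is Saturday + 0 = Saturday.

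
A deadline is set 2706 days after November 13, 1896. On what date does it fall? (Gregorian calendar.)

April 12, 1904

+365 (one year) → Nov 13, 1897 (2341 left).
+365 (one year) → Nov 13, 1898 (1976 left).
+365 (one year) → Nov 13, 1899 (1611 left).
+365 (one year) → Nov 13, 1900 (1246 left).
+365 (one year) → Nov 13, 1901 (881 left).
+365 (one year) → Nov 13, 1902 (516 left).
+365 (one year) → Nov 13, 1903 (151 left).
Nov has 30 days: +18 → Dec 1, 1903 (133 left).
Dec has 31 days: +31 → Jan 1, 1904 (102 left).
Jan has 31 days: +31 → Feb 1, 1904 (71 left).
Feb has 29 days: +29 → Mar 1, 1904 (42 left).
Mar has 31 days: +31 → Apr 1, 1904 (11 left).
+11 → Apr 12, 1904.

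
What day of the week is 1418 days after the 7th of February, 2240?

First find the weekday of Feb 7, 2240. Doomsday rule: the anchor day for the 2200s is Friday. For year 40: 40÷12 = 3 r 4, and 4÷4 = 1, so 3+4+1 = 8.
Friday + 8 ≡ Saturday — that's 2240's doomsday.
In February the doomsday date is Feb 29 (2240 is a leap year (divisible by 4)).
Feb 7 is 22 days before Feb 29; 22 mod 7 = 1, so Saturday − 1 = Friday.
1418 mod 7 = 4, so 1418 days after a Friday is Friday + 4 = Tuesday.

Tuesday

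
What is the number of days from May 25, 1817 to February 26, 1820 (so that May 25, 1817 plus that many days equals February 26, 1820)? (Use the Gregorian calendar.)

May 25, 1817 → May 25, 1818: 365 days.
May 25, 1818 → May 25, 1819: 365 days.
May 25, 1819 → Jun 25, 1819: 31 days (May has 31).
Jun 25, 1819 → Jul 25, 1819: 30 days (June has 30).
Jul 25, 1819 → Aug 25, 1819: 31 days (July has 31).
Aug 25, 1819 → Sep 25, 1819: 31 days (August has 31).
Sep 25, 1819 → Oct 25, 1819: 30 days (September has 30).
Oct 25, 1819 → Nov 25, 1819: 31 days (October has 31).
Nov 25, 1819 → Dec 25, 1819: 30 days (November has 30).
Dec 25, 1819 → Jan 25, 1820: 31 days (December has 31).
Jan 25, 1820 → Feb 25, 1820: 31 days (January has 31).
Feb 25, 1820 → Feb 26, 1820: 1 days.
Total: 1007 days.

1007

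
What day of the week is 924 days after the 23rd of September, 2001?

Sunday

First find the weekday of Sep 23, 2001. Doomsday rule: the anchor day for the 2000s is Tuesday. For year 01: 1÷12 = 0 r 1, and 1÷4 = 0, so 0+1+0 = 1.
Tuesday + 1 ≡ Wednesday — that's 2001's doomsday.
In September the doomsday date is Sep 5.
Sep 23 is 18 days after Sep 5; 18 mod 7 = 4, so Wednesday + 4 = Sunday.
924 mod 7 = 0, so 924 days after a Sunday is Sunday + 0 = Sunday.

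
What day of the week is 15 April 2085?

Sunday

Doomsday rule: the anchor day for the 2000s is Tuesday. For year 85: 85÷12 = 7 r 1, and 1÷4 = 0, so 7+1+0 = 8.
Tuesday + 8 ≡ Wednesday — that's 2085's doomsday.
In April the doomsday date is Apr 4.
Apr 15 is 11 days after Apr 4; 11 mod 7 = 4, so Wednesday + 4 = Sunday.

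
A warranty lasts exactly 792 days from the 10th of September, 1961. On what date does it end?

November 11, 1963

+365 (one year) → Sep 10, 1962 (427 left).
+365 (one year) → Sep 10, 1963 (62 left).
Sep has 30 days: +21 → Oct 1, 1963 (41 left).
Oct has 31 days: +31 → Nov 1, 1963 (10 left).
+10 → Nov 11, 1963.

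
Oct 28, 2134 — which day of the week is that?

Doomsday rule: the anchor day for the 2100s is Sunday. For year 34: 34÷12 = 2 r 10, and 10÷4 = 2, so 2+10+2 = 14.
Sunday + 14 ≡ Sunday — that's 2134's doomsday.
In October the doomsday date is Oct 10.
Oct 28 is 18 days after Oct 10; 18 mod 7 = 4, so Sunday + 4 = Thursday.

Thursday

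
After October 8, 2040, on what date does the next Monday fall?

October 15, 2040

Oct 8, 2040 is a Monday.
From Monday to the next Monday is 7 days.
Oct 8, 2040 + 7 = Oct 15, 2040.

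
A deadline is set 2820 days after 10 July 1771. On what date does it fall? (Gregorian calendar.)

+366 (one year; includes Feb 29, 1772) → Jul 10, 1772 (2454 left).
+365 (one year) → Jul 10, 1773 (2089 left).
+365 (one year) → Jul 10, 1774 (1724 left).
+365 (one year) → Jul 10, 1775 (1359 left).
+366 (one year; includes Feb 29, 1776) → Jul 10, 1776 (993 left).
+365 (one year) → Jul 10, 1777 (628 left).
+365 (one year) → Jul 10, 1778 (263 left).
Jul has 31 days: +22 → Aug 1, 1778 (241 left).
Aug has 31 days: +31 → Sep 1, 1778 (210 left).
Sep has 30 days: +30 → Oct 1, 1778 (180 left).
Oct has 31 days: +31 → Nov 1, 1778 (149 left).
Nov has 30 days: +30 → Dec 1, 1778 (119 left).
Dec has 31 days: +31 → Jan 1, 1779 (88 left).
Jan has 31 days: +31 → Feb 1, 1779 (57 left).
Feb has 28 days: +28 → Mar 1, 1779 (29 left).
+29 → Mar 30, 1779.

March 30, 1779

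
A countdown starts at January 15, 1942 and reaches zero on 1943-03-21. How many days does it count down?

Jan 15, 1942 → Jan 15, 1943: 365 days.
Jan 15, 1943 → Feb 15, 1943: 31 days (January has 31).
Feb 15, 1943 → Mar 15, 1943: 28 days (February has 28).
Mar 15, 1943 → Mar 21, 1943: 6 days.
Total: 430 days.

430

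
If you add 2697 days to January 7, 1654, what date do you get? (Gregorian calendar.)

May 27, 1661

+365 (one year) → Jan 7, 1655 (2332 left).
+365 (one year) → Jan 7, 1656 (1967 left).
+366 (one year; includes Feb 29, 1656) → Jan 7, 1657 (1601 left).
+365 (one year) → Jan 7, 1658 (1236 left).
+365 (one year) → Jan 7, 1659 (871 left).
+365 (one year) → Jan 7, 1660 (506 left).
+366 (one year; includes Feb 29, 1660) → Jan 7, 1661 (140 left).
Jan has 31 days: +25 → Feb 1, 1661 (115 left).
Feb has 28 days: +28 → Mar 1, 1661 (87 left).
Mar has 31 days: +31 → Apr 1, 1661 (56 left).
Apr has 30 days: +30 → May 1, 1661 (26 left).
+26 → May 27, 1661.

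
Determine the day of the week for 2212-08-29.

Doomsday rule: the anchor day for the 2200s is Friday. For year 12: 12÷12 = 1 r 0, and 0÷4 = 0, so 1+0+0 = 1.
Friday + 1 ≡ Saturday — that's 2212's doomsday.
In August the doomsday date is Aug 8.
Aug 29 is 21 days after Aug 8; 21 mod 7 = 0, so Saturday + 0 = Saturday.

Saturday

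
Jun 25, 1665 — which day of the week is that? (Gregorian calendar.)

Thursday

Doomsday rule: the anchor day for the 1600s is Tuesday. For year 65: 65÷12 = 5 r 5, and 5÷4 = 1, so 5+5+1 = 11.
Tuesday + 11 ≡ Saturday — that's 1665's doomsday.
In June the doomsday date is Jun 6.
Jun 25 is 19 days after Jun 6; 19 mod 7 = 5, so Saturday + 5 = Thursday.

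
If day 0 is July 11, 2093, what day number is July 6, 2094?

Jul 11, 2093 → Aug 11, 2093: 31 days (July has 31).
Aug 11, 2093 → Sep 11, 2093: 31 days (August has 31).
Sep 11, 2093 → Oct 11, 2093: 30 days (September has 30).
Oct 11, 2093 → Nov 11, 2093: 31 days (October has 31).
Nov 11, 2093 → Dec 11, 2093: 30 days (November has 30).
Dec 11, 2093 → Jan 11, 2094: 31 days (December has 31).
Jan 11, 2094 → Feb 11, 2094: 31 days (January has 31).
Feb 11, 2094 → Mar 11, 2094: 28 days (February has 28).
Mar 11, 2094 → Apr 11, 2094: 31 days (March has 31).
Apr 11, 2094 → May 11, 2094: 30 days (April has 30).
May 11, 2094 → Jun 11, 2094: 31 days (May has 31).
Jun 11, 2094 → Jul 6, 2094: 25 days.
Total: 360 days.

360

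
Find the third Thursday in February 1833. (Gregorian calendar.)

February 21, 1833

February 1, 1833 is a Friday.
The first Thursday is therefore February 7 (6 days later).
The third Thursday is 7 + 2×7 = February 21.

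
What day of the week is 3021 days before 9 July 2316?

First find the weekday of Jul 9, 2316. Doomsday rule: the anchor day for the 2300s is Wednesday. For year 16: 16÷12 = 1 r 4, and 4÷4 = 1, so 1+4+1 = 6.
Wednesday + 6 ≡ Tuesday — that's 2316's doomsday.
In July the doomsday date is Jul 11.
Jul 9 is 2 days before Jul 11; 2 mod 7 = 2, so Tuesday − 2 = Sunday.
3021 mod 7 = 4, so 3021 days before a Sunday is Sunday − 4 = Wednesday.

Wednesday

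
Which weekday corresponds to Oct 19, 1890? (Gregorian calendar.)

Sunday

Doomsday rule: the anchor day for the 1800s is Friday. For year 90: 90÷12 = 7 r 6, and 6÷4 = 1, so 7+6+1 = 14.
Friday + 14 ≡ Friday — that's 1890's doomsday.
In October the doomsday date is Oct 10.
Oct 19 is 9 days after Oct 10; 9 mod 7 = 2, so Friday + 2 = Sunday.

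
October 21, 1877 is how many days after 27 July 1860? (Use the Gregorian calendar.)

Jul 27, 1860 → Jul 27, 1861: 365 days.
Jul 27, 1861 → Jul 27, 1862: 365 days.
Jul 27, 1862 → Jul 27, 1863: 365 days.
Jul 27, 1863 → Jul 27, 1864: 366 days (Feb 29, 1864 is in that span).
Jul 27, 1864 → Jul 27, 1865: 365 days.
Jul 27, 1865 → Jul 27, 1866: 365 days.
Jul 27, 1866 → Jul 27, 1867: 365 days.
Jul 27, 1867 → Jul 27, 1868: 366 days (Feb 29, 1868 is in that span).
Jul 27, 1868 → Jul 27, 1869: 365 days.
Jul 27, 1869 → Jul 27, 1870: 365 days.
Jul 27, 1870 → Jul 27, 1871: 365 days.
Jul 27, 1871 → Jul 27, 1872: 366 days (Feb 29, 1872 is in that span).
Jul 27, 1872 → Jul 27, 1873: 365 days.
Jul 27, 1873 → Jul 27, 1874: 365 days.
Jul 27, 1874 → Jul 27, 1875: 365 days.
Jul 27, 1875 → Jul 27, 1876: 366 days (Feb 29, 1876 is in that span).
Jul 27, 1876 → Jul 27, 1877: 365 days.
Jul 27, 1877 → Aug 27, 1877: 31 days (July has 31).
Aug 27, 1877 → Sep 27, 1877: 31 days (August has 31).
Sep 27, 1877 → Oct 21, 1877: 24 days.
Total: 6295 days.

6295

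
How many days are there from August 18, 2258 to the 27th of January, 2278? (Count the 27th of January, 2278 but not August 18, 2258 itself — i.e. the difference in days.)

7102

Aug 18, 2258 → Aug 18, 2259: 365 days.
Aug 18, 2259 → Aug 18, 2260: 366 days (Feb 29, 2260 is in that span).
Aug 18, 2260 → Aug 18, 2261: 365 days.
Aug 18, 2261 → Aug 18, 2262: 365 days.
Aug 18, 2262 → Aug 18, 2263: 365 days.
Aug 18, 2263 → Aug 18, 2264: 366 days (Feb 29, 2264 is in that span).
Aug 18, 2264 → Aug 18, 2265: 365 days.
Aug 18, 2265 → Aug 18, 2266: 365 days.
Aug 18, 2266 → Aug 18, 2267: 365 days.
Aug 18, 2267 → Aug 18, 2268: 366 days (Feb 29, 2268 is in that span).
Aug 18, 2268 → Aug 18, 2269: 365 days.
Aug 18, 2269 → Aug 18, 2270: 365 days.
Aug 18, 2270 → Aug 18, 2271: 365 days.
Aug 18, 2271 → Aug 18, 2272: 366 days (Feb 29, 2272 is in that span).
Aug 18, 2272 → Aug 18, 2273: 365 days.
Aug 18, 2273 → Aug 18, 2274: 365 days.
Aug 18, 2274 → Aug 18, 2275: 365 days.
Aug 18, 2275 → Aug 18, 2276: 366 days (Feb 29, 2276 is in that span).
Aug 18, 2276 → Aug 18, 2277: 365 days.
Aug 18, 2277 → Sep 18, 2277: 31 days (August has 31).
Sep 18, 2277 → Oct 18, 2277: 30 days (September has 30).
Oct 18, 2277 → Nov 18, 2277: 31 days (October has 31).
Nov 18, 2277 → Dec 18, 2277: 30 days (November has 30).
Dec 18, 2277 → Jan 18, 2278: 31 days (December has 31).
Jan 18, 2278 → Jan 27, 2278: 9 days.
Total: 7102 days.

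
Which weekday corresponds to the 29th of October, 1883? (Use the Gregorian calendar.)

Doomsday rule: the anchor day for the 1800s is Friday. For year 83: 83÷12 = 6 r 11, and 11÷4 = 2, so 6+11+2 = 19.
Friday + 19 ≡ Wednesday — that's 1883's doomsday.
In October the doomsday date is Oct 10.
Oct 29 is 19 days after Oct 10; 19 mod 7 = 5, so Wednesday + 5 = Monday.

Monday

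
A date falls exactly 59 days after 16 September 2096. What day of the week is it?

Wednesday

Sep 16, 2096 is a Sunday.
59 mod 7 = 3, so 59 days after a Sunday is Sunday + 3 = Wednesday.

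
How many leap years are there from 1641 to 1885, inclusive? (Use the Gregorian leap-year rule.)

Multiples of 4 in [1641,1885]: 61.
Of those, multiples of 100: 2 (not leap unless ÷400).
Multiples of 400: 0.
Leap years = 61 − 2 + 0 = 59.

59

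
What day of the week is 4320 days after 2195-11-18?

First find the weekday of Nov 18, 2195. Doomsday rule: the anchor day for the 2100s is Sunday. For year 95: 95÷12 = 7 r 11, and 11÷4 = 2, so 7+11+2 = 20.
Sunday + 20 ≡ Saturday — that's 2195's doomsday.
In November the doomsday date is Nov 7.
Nov 18 is 11 days after Nov 7; 11 mod 7 = 4, so Saturday + 4 = Wednesday.
4320 mod 7 = 1, so 4320 days after a Wednesday is Wednesday + 1 = Thursday.

Thursday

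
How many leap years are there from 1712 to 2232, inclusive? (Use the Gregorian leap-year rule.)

127

Multiples of 4 in [1712,2232]: 131.
Of those, multiples of 100: 5 (not leap unless ÷400).
Multiples of 400: 1.
Leap years = 131 − 5 + 1 = 127.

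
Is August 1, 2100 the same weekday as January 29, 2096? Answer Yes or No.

Yes

From Jan 29, 2096 to Aug 1, 2100 is 1645 days.
1645 mod 7 = 0, so they are the same weekday.
(Jan 29, 2096 is a Sunday; Aug 1, 2100 is a Sunday.)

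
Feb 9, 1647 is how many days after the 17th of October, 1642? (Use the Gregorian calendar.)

1576

Oct 17, 1642 → Oct 17, 1643: 365 days.
Oct 17, 1643 → Oct 17, 1644: 366 days (Feb 29, 1644 is in that span).
Oct 17, 1644 → Oct 17, 1645: 365 days.
Oct 17, 1645 → Oct 17, 1646: 365 days.
Oct 17, 1646 → Nov 17, 1646: 31 days (October has 31).
Nov 17, 1646 → Dec 17, 1646: 30 days (November has 30).
Dec 17, 1646 → Jan 17, 1647: 31 days (December has 31).
Jan 17, 1647 → Feb 9, 1647: 23 days.
Total: 1576 days.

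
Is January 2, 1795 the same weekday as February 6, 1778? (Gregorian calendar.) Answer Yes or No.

Yes

From Feb 6, 1778 to Jan 2, 1795 is 6174 days.
6174 mod 7 = 0, so they are the same weekday.
(Feb 6, 1778 is a Friday; Jan 2, 1795 is a Friday.)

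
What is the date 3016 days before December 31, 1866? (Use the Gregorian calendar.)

−365 (one year) → Dec 31, 1865 (2651 left).
−365 (one year) → Dec 31, 1864 (2286 left).
−366 (one year; includes Feb 29, 1864) → Dec 31, 1863 (1920 left).
−365 (one year) → Dec 31, 1862 (1555 left).
−365 (one year) → Dec 31, 1861 (1190 left).
−365 (one year) → Dec 31, 1860 (825 left).
−366 (one year; includes Feb 29, 1860) → Dec 31, 1859 (459 left).
−365 (one year) → Dec 31, 1858 (94 left).
−31 → Nov 30, 1858 (end of Nov, 30 days; 63 left).
−30 → Oct 31, 1858 (end of Oct, 31 days; 33 left).
−31 → Sep 30, 1858 (end of Sep, 30 days; 2 left).
−2 → Sep 28, 1858.

September 28, 1858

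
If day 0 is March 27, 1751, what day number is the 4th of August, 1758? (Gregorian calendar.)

Mar 27, 1751 → Mar 27, 1752: 366 days (Feb 29, 1752 is in that span).
Mar 27, 1752 → Mar 27, 1753: 365 days.
Mar 27, 1753 → Mar 27, 1754: 365 days.
Mar 27, 1754 → Mar 27, 1755: 365 days.
Mar 27, 1755 → Mar 27, 1756: 366 days (Feb 29, 1756 is in that span).
Mar 27, 1756 → Mar 27, 1757: 365 days.
Mar 27, 1757 → Mar 27, 1758: 365 days.
Mar 27, 1758 → Apr 27, 1758: 31 days (March has 31).
Apr 27, 1758 → May 27, 1758: 30 days (April has 30).
May 27, 1758 → Jun 27, 1758: 31 days (May has 31).
Jun 27, 1758 → Jul 27, 1758: 30 days (June has 30).
Jul 27, 1758 → Aug 4, 1758: 8 days.
Total: 2687 days.

2687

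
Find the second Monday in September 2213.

September 1, 2213 is a Wednesday.
The first Monday is therefore September 6 (5 days later).
The second Monday is 6 + 1×7 = September 13.

September 13, 2213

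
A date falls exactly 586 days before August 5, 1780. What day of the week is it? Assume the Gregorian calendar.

Monday

Aug 5, 1780 is a Saturday.
586 mod 7 = 5, so 586 days before a Saturday is Saturday − 5 = Monday.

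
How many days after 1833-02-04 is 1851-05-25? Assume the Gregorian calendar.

6684

Feb 4, 1833 → Feb 4, 1834: 365 days.
Feb 4, 1834 → Feb 4, 1835: 365 days.
Feb 4, 1835 → Feb 4, 1836: 365 days.
Feb 4, 1836 → Feb 4, 1837: 366 days (Feb 29, 1836 is in that span).
Feb 4, 1837 → Feb 4, 1838: 365 days.
Feb 4, 1838 → Feb 4, 1839: 365 days.
Feb 4, 1839 → Feb 4, 1840: 365 days.
Feb 4, 1840 → Feb 4, 1841: 366 days (Feb 29, 1840 is in that span).
Feb 4, 1841 → Feb 4, 1842: 365 days.
Feb 4, 1842 → Feb 4, 1843: 365 days.
Feb 4, 1843 → Feb 4, 1844: 365 days.
Feb 4, 1844 → Feb 4, 1845: 366 days (Feb 29, 1844 is in that span).
Feb 4, 1845 → Feb 4, 1846: 365 days.
Feb 4, 1846 → Feb 4, 1847: 365 days.
Feb 4, 1847 → Feb 4, 1848: 365 days.
Feb 4, 1848 → Feb 4, 1849: 366 days (Feb 29, 1848 is in that span).
Feb 4, 1849 → Feb 4, 1850: 365 days.
Feb 4, 1850 → Feb 4, 1851: 365 days.
Feb 4, 1851 → Mar 4, 1851: 28 days (February has 28).
Mar 4, 1851 → Apr 4, 1851: 31 days (March has 31).
Apr 4, 1851 → May 4, 1851: 30 days (April has 30).
May 4, 1851 → May 25, 1851: 21 days.
Total: 6684 days.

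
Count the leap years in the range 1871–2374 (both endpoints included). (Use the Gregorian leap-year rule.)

Multiples of 4 in [1871,2374]: 126.
Of those, multiples of 100: 5 (not leap unless ÷400).
Multiples of 400: 1.
Leap years = 126 − 5 + 1 = 122.

122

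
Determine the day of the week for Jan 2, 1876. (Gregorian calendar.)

Doomsday rule: the anchor day for the 1800s is Friday. For year 76: 76÷12 = 6 r 4, and 4÷4 = 1, so 6+4+1 = 11.
Friday + 11 ≡ Tuesday — that's 1876's doomsday.
In January the doomsday date is Jan 4 (1876 is a leap year (divisible by 4)).
Jan 2 is 2 days before Jan 4; 2 mod 7 = 2, so Tuesday − 2 = Sunday.

Sunday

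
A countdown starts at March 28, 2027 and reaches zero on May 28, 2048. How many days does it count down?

7732

Mar 28, 2027 → Mar 28, 2028: 366 days (Feb 29, 2028 is in that span).
Mar 28, 2028 → Mar 28, 2029: 365 days.
Mar 28, 2029 → Mar 28, 2030: 365 days.
Mar 28, 2030 → Mar 28, 2031: 365 days.
Mar 28, 2031 → Mar 28, 2032: 366 days (Feb 29, 2032 is in that span).
Mar 28, 2032 → Mar 28, 2033: 365 days.
Mar 28, 2033 → Mar 28, 2034: 365 days.
Mar 28, 2034 → Mar 28, 2035: 365 days.
Mar 28, 2035 → Mar 28, 2036: 366 days (Feb 29, 2036 is in that span).
Mar 28, 2036 → Mar 28, 2037: 365 days.
Mar 28, 2037 → Mar 28, 2038: 365 days.
Mar 28, 2038 → Mar 28, 2039: 365 days.
Mar 28, 2039 → Mar 28, 2040: 366 days (Feb 29, 2040 is in that span).
Mar 28, 2040 → Mar 28, 2041: 365 days.
Mar 28, 2041 → Mar 28, 2042: 365 days.
Mar 28, 2042 → Mar 28, 2043: 365 days.
Mar 28, 2043 → Mar 28, 2044: 366 days (Feb 29, 2044 is in that span).
Mar 28, 2044 → Mar 28, 2045: 365 days.
Mar 28, 2045 → Mar 28, 2046: 365 days.
Mar 28, 2046 → Mar 28, 2047: 365 days.
Mar 28, 2047 → Mar 28, 2048: 366 days (Feb 29, 2048 is in that span).
Mar 28, 2048 → Apr 28, 2048: 31 days (March has 31).
Apr 28, 2048 → May 28, 2048: 30 days.
Total: 7732 days.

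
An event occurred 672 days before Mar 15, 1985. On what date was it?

−365 (one year) → Mar 15, 1984 (307 left).
−15 → Feb 29, 1984 (end of Feb, 29 days; 292 left).
−29 → Jan 31, 1984 (end of Jan, 31 days; 263 left).
−31 → Dec 31, 1983 (end of Dec, 31 days; 232 left).
−31 → Nov 30, 1983 (end of Nov, 30 days; 201 left).
−30 → Oct 31, 1983 (end of Oct, 31 days; 171 left).
−31 → Sep 30, 1983 (end of Sep, 30 days; 140 left).
−30 → Aug 31, 1983 (end of Aug, 31 days; 110 left).
−31 → Jul 31, 1983 (end of Jul, 31 days; 79 left).
−31 → Jun 30, 1983 (end of Jun, 30 days; 48 left).
−30 → May 31, 1983 (end of May, 31 days; 18 left).
−18 → May 13, 1983.

May 13, 1983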